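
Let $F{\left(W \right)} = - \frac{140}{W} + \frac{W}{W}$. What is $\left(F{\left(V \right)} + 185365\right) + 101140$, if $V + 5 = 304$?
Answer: $\frac{85665154}{299} \approx 2.8651 \cdot 10^{5}$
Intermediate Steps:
$V = 299$ ($V = -5 + 304 = 299$)
$F{\left(W \right)} = 1 - \frac{140}{W}$ ($F{\left(W \right)} = - \frac{140}{W} + 1 = 1 - \frac{140}{W}$)
$\left(F{\left(V \right)} + 185365\right) + 101140 = \left(\frac{-140 + 299}{299} + 185365\right) + 101140 = \left(\frac{1}{299} \cdot 159 + 185365\right) + 101140 = \left(\frac{159}{299} + 185365\right) + 101140 = \frac{55424294}{299} + 101140 = \frac{85665154}{299}$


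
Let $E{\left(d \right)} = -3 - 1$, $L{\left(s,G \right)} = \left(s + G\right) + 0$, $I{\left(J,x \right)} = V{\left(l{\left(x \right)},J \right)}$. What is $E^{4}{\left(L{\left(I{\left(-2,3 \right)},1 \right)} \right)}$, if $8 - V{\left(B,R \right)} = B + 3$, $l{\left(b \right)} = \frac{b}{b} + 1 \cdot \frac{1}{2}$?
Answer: $256$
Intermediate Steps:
$l{\left(b \right)} = \frac{3}{2}$ ($l{\left(b \right)} = 1 + 1 \cdot \frac{1}{2} = 1 + \frac{1}{2} = \frac{3}{2}$)
$V{\left(B,R \right)} = 5 - B$ ($V{\left(B,R \right)} = 8 - \left(B + 3\right) = 8 - \left(3 + B\right) = 5 - B$)
$I{\left(J,x \right)} = \frac{7}{2}$ ($I{\left(J,x \right)} = 5 - \frac{3}{2} = \frac{7}{2}$)
$L{\left(s,G \right)} = G + s$ ($L{\left(s,G \right)} = \left(G + s\right) + 0 = G + s$)
$E{\left(d \right)} = -4$
$E^{4}{\left(L{\left(I{\left(-2,3 \right)},1 \right)} \right)} = \left(-4\right)^{4} = 256$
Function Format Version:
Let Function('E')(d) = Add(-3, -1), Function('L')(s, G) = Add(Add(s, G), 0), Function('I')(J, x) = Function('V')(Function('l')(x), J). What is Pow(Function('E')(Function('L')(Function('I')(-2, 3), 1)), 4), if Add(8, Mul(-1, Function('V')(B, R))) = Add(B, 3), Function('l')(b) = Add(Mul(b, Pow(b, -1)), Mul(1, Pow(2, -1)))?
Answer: 256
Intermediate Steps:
Function('l')(b) = Rational(3, 2) (Function('l')(b) = Add(1, Mul(1, Rational(1, 2))) = Add(1, Rational(1, 2)) = Rational(3, 2))
Function('V')(B, R) = Add(5, Mul(-1, B)) (Function('V')(B, R) = Add(8, Mul(-1, Add(B, 3))) = Add(8, Mul(-1, Add(3, B))) = Add(8, Add(-3, Mul(-1, B))) = Add(5, Mul(-1, B)))
Function('I')(J, x) = Rational(7, 2) (Function('I')(J, x) = Add(5, Mul(-1, Rational(3, 2))) = Add(5, Rational(-3, 2)) = Rational(7, 2))
Function('L')(s, G) = Add(G, s) (Function('L')(s, G) = Add(Add(G, s), 0) = Add(G, s))
Function('E')(d) = -4
Pow(Function('E')(Function('L')(Function('I')(-2, 3), 1)), 4) = Pow(-4, 4) = 256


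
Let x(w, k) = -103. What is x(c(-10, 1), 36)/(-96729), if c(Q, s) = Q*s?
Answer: 103/96729 ≈ 0.0010648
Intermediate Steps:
x(c(-10, 1), 36)/(-96729) = -103/(-96729) = -103*(-1/96729) = 103/96729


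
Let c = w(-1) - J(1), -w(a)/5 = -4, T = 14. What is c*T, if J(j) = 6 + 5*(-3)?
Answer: 406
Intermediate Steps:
w(a) = 20 (w(a) = -5*(-4) = 20)
J(j) = -9 (J(j) = 6 - 15 = -9)
c = 29 (c = 20 - 1*(-9) = 20 + 9 = 29)
c*T = 29*14 = 406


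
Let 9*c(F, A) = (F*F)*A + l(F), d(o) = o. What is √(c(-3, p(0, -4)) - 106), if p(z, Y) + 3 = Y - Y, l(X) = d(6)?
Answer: 5*I*√39/3 ≈ 10.408*I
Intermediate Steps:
l(X) = 6
p(z, Y) = -3 (p(z, Y) = -3 + (Y - Y) = -3 + 0 = -3)
c(F, A) = ⅔ + A*F²/9 (c(F, A) = ((F*F)*A + 6)/9 = (F²*A + 6)/9 = (A*F² + 6)/9 = (6 + A*F²)/9 = ⅔ + A*F²/9)
√(c(-3, p(0, -4)) - 106) = √((⅔ + (⅑)*(-3)*(-3)²) - 106) = √((⅔ + (⅑)*(-3)*9) - 106) = √((⅔ - 3) - 106) = √(-7/3 - 106) = √(-325/3) = 5*I*√39/3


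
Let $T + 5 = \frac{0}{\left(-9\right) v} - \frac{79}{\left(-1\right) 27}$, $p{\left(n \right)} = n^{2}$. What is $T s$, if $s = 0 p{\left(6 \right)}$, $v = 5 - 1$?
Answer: $0$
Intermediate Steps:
$v = 4$
$s = 0$ ($s = 0 \cdot 6^{2} = 0 \cdot 36 = 0$)
$T = - \frac{56}{27}$ ($T = -5 + \left(\frac{0}{\left(-9\right) 4} - \frac{79}{\left(-1\right) 27}\right) = -5 + \left(\frac{0}{-36} - \frac{79}{-27}\right) = -5 + \left(0 \left(- \frac{1}{36}\right) - - \frac{79}{27}\right) = -5 + \left(0 + \frac{79}{27}\right) = -5 + \frac{79}{27} = - \frac{56}{27} \approx -2.0741$)
$T s = \left(- \frac{56}{27}\right) 0 = 0$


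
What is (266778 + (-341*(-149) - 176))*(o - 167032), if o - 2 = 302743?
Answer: 43076799043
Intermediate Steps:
o = 302745 (o = 2 + 302743 = 302745)
(266778 + (-341*(-149) - 176))*(o - 167032) = (266778 + (-341*(-149) - 176))*(302745 - 167032) = (266778 + (50809 - 176))*135713 = (266778 + 50633)*135713 = 317411*135713 = 43076799043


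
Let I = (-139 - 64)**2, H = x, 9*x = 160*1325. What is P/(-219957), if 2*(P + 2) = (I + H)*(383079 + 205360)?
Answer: -342989912723/3959226 ≈ -86631.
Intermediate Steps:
x = 212000/9 (x = (160*1325)/9 = (1/9)*212000 = 212000/9 ≈ 23556.)
H = 212000/9 ≈ 23556.
I = 41209 (I = (-203)**2 = 41209)
P = 342989912723/18 (P = -2 + ((41209 + 212000/9)*(383079 + 205360))/2 = -2 + ((582881/9)*588439)/2 = -2 + (1/2)*(342989912759/9) = -2 + 342989912759/18 = 342989912723/18 ≈ 1.9055e+10)
P/(-219957) = (342989912723/18)/(-219957) = (342989912723/18)*(-1/219957) = -342989912723/3959226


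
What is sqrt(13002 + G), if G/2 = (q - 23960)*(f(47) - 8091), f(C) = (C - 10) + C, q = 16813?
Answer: 6*sqrt(3179585) ≈ 10699.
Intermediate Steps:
f(C) = -10 + 2*C (f(C) = (-10 + C) + C = -10 + 2*C)
G = 114452058 (G = 2*((16813 - 23960)*((-10 + 2*47) - 8091)) = 2*(-7147*((-10 + 94) - 8091)) = 2*(-7147*(84 - 8091)) = 2*(-7147*(-8007)) = 2*57226029 = 114452058)
sqrt(13002 + G) = sqrt(13002 + 114452058) = sqrt(114465060) = 6*sqrt(3179585)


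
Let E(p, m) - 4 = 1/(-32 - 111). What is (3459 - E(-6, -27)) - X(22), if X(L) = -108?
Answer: 509510/143 ≈ 3563.0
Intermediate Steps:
E(p, m) = 571/143 (E(p, m) = 4 + 1/(-32 - 111) = 4 + 1/(-143) = 4 - 1/143 = 571/143)
(3459 - E(-6, -27)) - X(22) = (3459 - 1*571/143) - 1*(-108) = (3459 - 571/143) + 108 = 494066/143 + 108 = 509510/143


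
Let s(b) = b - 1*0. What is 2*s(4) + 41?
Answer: 49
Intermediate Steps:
s(b) = b (s(b) = b + 0 = b)
2*s(4) + 41 = 2*4 + 41 = 8 + 41 = 49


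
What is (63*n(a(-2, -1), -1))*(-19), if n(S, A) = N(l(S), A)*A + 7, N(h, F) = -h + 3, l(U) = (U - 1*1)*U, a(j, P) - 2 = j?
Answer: -4788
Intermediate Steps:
a(j, P) = 2 + j
l(U) = U*(-1 + U) (l(U) = (U - 1)*U = (-1 + U)*U = U*(-1 + U))
N(h, F) = 3 - h
n(S, A) = 7 + A*(3 - S*(-1 + S)) (n(S, A) = (3 - S*(-1 + S))*A + 7 = A*(3 - S*(-1 + S)) + 7 = 7 + A*(3 - S*(-1 + S)))
(63*n(a(-2, -1), -1))*(-19) = (63*(7 - 1*(-1)*(-3 + (2 - 2)*(-1 + (2 - 2)))))*(-19) = (63*(7 - 1*(-1)*(-3 + 0*(-1 + 0))))*(-19) = (63*(7 - 1*(-1)*(-3 + 0*(-1))))*(-19) = (63*(7 - 1*(-1)*(-3 + 0)))*(-19) = (63*(7 - 1*(-1)*(-3)))*(-19) = (63*(7 - 3))*(-19) = (63*4)*(-19) = 252*(-19) = -4788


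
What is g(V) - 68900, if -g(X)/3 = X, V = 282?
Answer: -69746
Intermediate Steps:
g(X) = -3*X
g(V) - 68900 = -3*282 - 68900 = -846 - 68900 = -69746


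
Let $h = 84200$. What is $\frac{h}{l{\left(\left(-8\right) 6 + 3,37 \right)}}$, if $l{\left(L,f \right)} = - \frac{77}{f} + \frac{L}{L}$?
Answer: $-77885$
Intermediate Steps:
$l{\left(L,f \right)} = 1 - \frac{77}{f}$ ($l{\left(L,f \right)} = - \frac{77}{f} + 1 = 1 - \frac{77}{f}$)
$\frac{h}{l{\left(\left(-8\right) 6 + 3,37 \right)}} = \frac{84200}{\frac{1}{37} \left(-77 + 37\right)} = \frac{84200}{\frac{1}{37} \left(-40\right)} = \frac{84200}{- \frac{40}{37}} = 84200 \left(- \frac{37}{40}\right) = -77885$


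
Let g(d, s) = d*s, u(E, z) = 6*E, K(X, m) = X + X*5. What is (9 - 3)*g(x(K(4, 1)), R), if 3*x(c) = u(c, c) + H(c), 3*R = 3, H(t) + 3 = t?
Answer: 330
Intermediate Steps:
H(t) = -3 + t
K(X, m) = 6*X (K(X, m) = X + 5*X = 6*X)
R = 1 (R = (⅓)*3 = 1)
x(c) = -1 + 7*c/3 (x(c) = (6*c + (-3 + c))/3 = (-3 + 7*c)/3 = -1 + 7*c/3)
(9 - 3)*g(x(K(4, 1)), R) = (9 - 3)*((-1 + 7*(6*4)/3)*1) = 6*((-1 + (7/3)*24)*1) = 6*((-1 + 56)*1) = 6*(55*1) = 6*55 = 330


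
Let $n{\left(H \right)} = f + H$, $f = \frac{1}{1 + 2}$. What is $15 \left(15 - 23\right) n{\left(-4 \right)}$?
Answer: $440$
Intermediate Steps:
$f = \frac{1}{3} \approx 0.33333$
$n{\left(H \right)} = \frac{1}{3} + H$
$15 \left(15 - 23\right) n{\left(-4 \right)} = 15 \left(15 - 23\right) \left(\frac{1}{3} - 4\right) = 15 \left(-8\right) \left(- \frac{11}{3}\right) = \left(-120\right) \left(- \frac{11}{3}\right) = 440$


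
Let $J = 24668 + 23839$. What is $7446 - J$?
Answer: $-41061$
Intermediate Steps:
$J = 48507$
$7446 - J = 7446 - 48507 = -41061$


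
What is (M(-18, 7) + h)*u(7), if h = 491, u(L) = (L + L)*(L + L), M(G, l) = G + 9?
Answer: 94472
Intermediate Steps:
M(G, l) = 9 + G
u(L) = 4*L**2 (u(L) = (2*L)*(2*L) = 4*L**2)
(M(-18, 7) + h)*u(7) = ((9 - 18) + 491)*(4*7**2) = (-9 + 491)*(4*49) = 482*196 = 94472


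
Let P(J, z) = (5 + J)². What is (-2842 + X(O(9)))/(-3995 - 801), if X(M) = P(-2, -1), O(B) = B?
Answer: 2833/4796 ≈ 0.59070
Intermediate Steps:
X(M) = 9 (X(M) = (5 - 2)² = 3² = 9)
(-2842 + X(O(9)))/(-3995 - 801) = (-2842 + 9)/(-3995 - 801) = -2833/(-4796) = -2833*(-1/4796) = 2833/4796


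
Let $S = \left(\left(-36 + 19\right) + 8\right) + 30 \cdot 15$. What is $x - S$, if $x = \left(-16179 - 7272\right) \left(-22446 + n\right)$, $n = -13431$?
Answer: $841351086$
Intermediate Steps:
$x = 841351527$ ($x = \left(-16179 - 7272\right) \left(-22446 - 13431\right) = \left(-23451\right) \left(-35877\right) = 841351527$)
$S = 441$ ($S = \left(-17 + 8\right) + 450 = -9 + 450 = 441$)
$x - S = 841351527 - 441 = 841351086$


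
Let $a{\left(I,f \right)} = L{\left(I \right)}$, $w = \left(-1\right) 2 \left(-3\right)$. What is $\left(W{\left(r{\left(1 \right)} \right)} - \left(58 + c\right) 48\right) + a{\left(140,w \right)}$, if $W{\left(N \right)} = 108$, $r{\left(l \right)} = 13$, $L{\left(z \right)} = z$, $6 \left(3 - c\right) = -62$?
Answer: $-3176$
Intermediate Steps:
$c = \frac{40}{3}$ ($c = 3 - - \frac{31}{3} = 3 + \frac{31}{3} = \frac{40}{3} \approx 13.333$)
$w = 6$ ($w = \left(-2\right) \left(-3\right) = 6$)
$a{\left(I,f \right)} = I$
$\left(W{\left(r{\left(1 \right)} \right)} - \left(58 + c\right) 48\right) + a{\left(140,w \right)} = \left(108 - \left(58 + \frac{40}{3}\right) 48\right) + 140 = \left(108 - \frac{214}{3} \cdot 48\right) + 140 = \left(108 - 3424\right) + 140 = -3316 + 140 = -3176$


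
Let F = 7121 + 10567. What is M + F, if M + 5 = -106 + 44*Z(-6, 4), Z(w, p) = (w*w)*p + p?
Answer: 24089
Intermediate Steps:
Z(w, p) = p + p*w**2 (Z(w, p) = w**2*p + p = p*w**2 + p = p + p*w**2)
F = 17688
M = 6401 (M = -5 + (-106 + 44*(4*(1 + (-6)**2))) = -5 + (-106 + 44*(4*(1 + 36))) = -5 + (-106 + 44*(4*37)) = -5 + (-106 + 44*148) = -5 + (-106 + 6512) = -5 + 6406 = 6401)
M + F = 6401 + 17688 = 24089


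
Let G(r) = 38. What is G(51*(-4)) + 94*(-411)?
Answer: -38596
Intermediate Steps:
G(51*(-4)) + 94*(-411) = 38 + 94*(-411) = 38 - 38634 = -38596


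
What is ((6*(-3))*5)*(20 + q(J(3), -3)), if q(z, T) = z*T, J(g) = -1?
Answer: -2070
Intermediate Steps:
q(z, T) = T*z
((6*(-3))*5)*(20 + q(J(3), -3)) = ((6*(-3))*5)*(20 - 3*(-1)) = (-18*5)*(20 + 3) = -90*23 = -2070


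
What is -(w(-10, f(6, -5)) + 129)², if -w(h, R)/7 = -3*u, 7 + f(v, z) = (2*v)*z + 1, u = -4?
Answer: -2025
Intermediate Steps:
f(v, z) = -6 + 2*v*z (f(v, z) = -7 + ((2*v)*z + 1) = -7 + (2*v*z + 1) = -7 + (1 + 2*v*z) = -6 + 2*v*z)
w(h, R) = -84 (w(h, R) = -(-21)*(-4) = -7*12 = -84)
-(w(-10, f(6, -5)) + 129)² = -(-84 + 129)² = -1*45² = -1*2025 = -2025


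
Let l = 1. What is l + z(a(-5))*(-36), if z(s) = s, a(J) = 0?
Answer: 1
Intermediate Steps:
l + z(a(-5))*(-36) = 1 + 0*(-36) = 1 + 0 = 1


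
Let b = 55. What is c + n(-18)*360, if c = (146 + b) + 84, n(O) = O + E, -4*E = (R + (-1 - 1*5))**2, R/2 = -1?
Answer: -11955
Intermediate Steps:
R = -2 (R = 2*(-1) = -2)
E = -16 (E = -(-2 + (-1 - 1*5))**2/4 = -(-2 + (-1 - 5))**2/4 = -(-2 - 6)**2/4 = -1/4*(-8)**2 = -1/4*64 = -16)
n(O) = -16 + O (n(O) = O - 16 = -16 + O)
c = 285 (c = (146 + 55) + 84 = 201 + 84 = 285)
c + n(-18)*360 = 285 + (-16 - 18)*360 = 285 - 34*360 = 285 - 12240 = -11955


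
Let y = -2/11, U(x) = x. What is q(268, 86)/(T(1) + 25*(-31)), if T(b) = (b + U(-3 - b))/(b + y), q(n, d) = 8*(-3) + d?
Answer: -93/1168 ≈ -0.079623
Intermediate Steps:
q(n, d) = -24 + d
y = -2/11 (y = -2*1/11 = -2/11 ≈ -0.18182)
T(b) = -3/(-2/11 + b) (T(b) = (b + (-3 - b))/(b - 2/11) = -3/(-2/11 + b))
q(268, 86)/(T(1) + 25*(-31)) = (-24 + 86)/(-33/(-2 + 11*1) + 25*(-31)) = 62/(-33/(-2 + 11) - 775) = 62/(-33/9 - 775) = 62/(-33*1/9 - 775) = 62/(-11/3 - 775) = 62/(-2336/3) = 62*(-3/2336) = -93/1168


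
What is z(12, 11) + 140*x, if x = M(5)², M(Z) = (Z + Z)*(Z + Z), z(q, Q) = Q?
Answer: 1400011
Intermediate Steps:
M(Z) = 4*Z² (M(Z) = (2*Z)*(2*Z) = 4*Z²)
x = 10000 (x = (4*5²)² = (4*25)² = 100² = 10000)
z(12, 11) + 140*x = 11 + 140*10000 = 11 + 1400000 = 1400011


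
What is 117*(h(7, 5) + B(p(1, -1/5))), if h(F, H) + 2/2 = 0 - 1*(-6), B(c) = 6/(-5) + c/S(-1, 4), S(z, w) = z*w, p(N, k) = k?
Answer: 9009/20 ≈ 450.45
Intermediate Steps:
S(z, w) = w*z
B(c) = -6/5 - c/4 (B(c) = 6/(-5) + c/((4*(-1))) = 6*(-⅕) + c/(-4) = -6/5 + c*(-¼) = -6/5 - c/4)
h(F, H) = 5 (h(F, H) = -1 + (0 - 1*(-6)) = -1 + (0 + 6) = -1 + 6 = 5)
117*(h(7, 5) + B(p(1, -1/5))) = 117*(5 + (-6/5 - (-1)/(4*5))) = 117*(5 + (-6/5 - ¼*(-⅕))) = 117*(5 + (-6/5 + 1/20)) = 117*(5 - 23/20) = 117*(77/20) = 9009/20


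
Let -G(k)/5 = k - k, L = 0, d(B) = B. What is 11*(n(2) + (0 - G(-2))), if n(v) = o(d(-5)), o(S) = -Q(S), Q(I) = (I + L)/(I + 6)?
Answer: 55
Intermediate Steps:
Q(I) = I/(6 + I) (Q(I) = (I + 0)/(I + 6) = I/(6 + I))
G(k) = 0 (G(k) = -5*(k - k) = -5*0 = 0)
o(S) = -S/(6 + S)
n(v) = 5 (n(v) = -1*(-5)/(6 - 5) = -1*(-5)/1 = -1*(-5)*1 = 5)
11*(n(2) + (0 - G(-2))) = 11*(5 + (0 - 1*0)) = 11*(5 + (0 + 0)) = 11*(5 + 0) = 11*5 = 55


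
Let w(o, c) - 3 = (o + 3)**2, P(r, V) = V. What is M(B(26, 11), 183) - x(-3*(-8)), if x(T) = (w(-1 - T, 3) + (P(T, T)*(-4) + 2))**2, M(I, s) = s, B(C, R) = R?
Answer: -154266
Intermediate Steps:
w(o, c) = 3 + (3 + o)**2 (w(o, c) = 3 + (o + 3)**2 = 3 + (3 + o)**2)
x(T) = (5 + (2 - T)**2 - 4*T)**2 (x(T) = ((3 + (3 + (-1 - T))**2) + (T*(-4) + 2))**2 = ((3 + (2 - T)**2) + (-4*T + 2))**2 = ((3 + (2 - T)**2) + (2 - 4*T))**2 = (5 + (2 - T)**2 - 4*T)**2)
M(B(26, 11), 183) - x(-3*(-8)) = 183 - (5 + (-2 - 3*(-8))**2 - (-12)*(-8))**2 = 183 - (5 + (-2 + 24)**2 - 4*24)**2 = 183 - (5 + 22**2 - 96)**2 = 183 - (5 + 484 - 96)**2 = 183 - 1*393**2 = 183 - 1*154449 = 183 - 154449 = -154266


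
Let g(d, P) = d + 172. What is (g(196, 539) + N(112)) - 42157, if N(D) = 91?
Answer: -41698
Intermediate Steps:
g(d, P) = 172 + d
(g(196, 539) + N(112)) - 42157 = ((172 + 196) + 91) - 42157 = (368 + 91) - 42157 = 459 - 42157 = -41698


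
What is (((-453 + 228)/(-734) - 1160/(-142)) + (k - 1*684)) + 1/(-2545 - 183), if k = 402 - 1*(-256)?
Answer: -1245724973/71083496 ≈ -17.525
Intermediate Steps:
k = 658 (k = 402 + 256 = 658)
(((-453 + 228)/(-734) - 1160/(-142)) + (k - 1*684)) + 1/(-2545 - 183) = (((-453 + 228)/(-734) - 1160/(-142)) + (658 - 1*684)) + 1/(-2545 - 183) = ((-225*(-1/734) - 1160*(-1/142)) + (658 - 684)) + 1/(-2728) = ((225/734 + 580/71) - 26) - 1/2728 = (441695/52114 - 26) - 1/2728 = -913269/52114 - 1/2728 = -1245724973/71083496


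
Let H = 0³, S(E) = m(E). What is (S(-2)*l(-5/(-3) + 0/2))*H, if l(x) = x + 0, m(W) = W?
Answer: 0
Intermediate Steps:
l(x) = x
S(E) = E
H = 0
(S(-2)*l(-5/(-3) + 0/2))*H = -2*(-5/(-3) + 0/2)*0 = -2*(-5*(-⅓) + 0*(½))*0 = -2*(5/3 + 0)*0 = -2*5/3*0 = -10/3*0 = 0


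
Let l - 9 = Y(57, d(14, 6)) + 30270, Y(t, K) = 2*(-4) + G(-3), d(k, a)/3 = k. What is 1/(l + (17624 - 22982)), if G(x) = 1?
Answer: 1/24914 ≈ 4.0138e-5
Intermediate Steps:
d(k, a) = 3*k
Y(t, K) = -7 (Y(t, K) = 2*(-4) + 1 = -8 + 1 = -7)
l = 30272 (l = 9 + (-7 + 30270) = 9 + 30263 = 30272)
1/(l + (17624 - 22982)) = 1/(30272 + (17624 - 22982)) = 1/(30272 - 5358) = 1/24914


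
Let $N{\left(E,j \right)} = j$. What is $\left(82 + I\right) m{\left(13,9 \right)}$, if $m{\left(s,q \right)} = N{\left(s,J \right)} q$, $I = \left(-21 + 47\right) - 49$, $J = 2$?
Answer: $1062$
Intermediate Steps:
$I = -23$ ($I = 26 - 49 = -23$)
$m{\left(s,q \right)} = 2 q$
$\left(82 + I\right) m{\left(13,9 \right)} = \left(82 - 23\right) 2 \cdot 9 = 59 \cdot 18 = 1062$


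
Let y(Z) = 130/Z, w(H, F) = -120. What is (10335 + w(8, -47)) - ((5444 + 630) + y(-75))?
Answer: 62141/15 ≈ 4142.7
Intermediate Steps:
(10335 + w(8, -47)) - ((5444 + 630) + y(-75)) = (10335 - 120) - ((5444 + 630) + 130/(-75)) = 10215 - (6074 + 130*(-1/75)) = 10215 - (6074 - 26/15) = 10215 - 1*91084/15 = 10215 - 91084/15 = 62141/15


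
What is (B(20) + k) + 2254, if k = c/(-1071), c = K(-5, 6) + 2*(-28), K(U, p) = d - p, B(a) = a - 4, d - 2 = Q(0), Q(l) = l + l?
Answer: 810410/357 ≈ 2270.1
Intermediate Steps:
Q(l) = 2*l
d = 2 (d = 2 + 2*0 = 2 + 0 = 2)
B(a) = -4 + a
K(U, p) = 2 - p
c = -60 (c = (2 - 1*6) + 2*(-28) = (2 - 6) - 56 = -4 - 56 = -60)
k = 20/357 (k = -60/(-1071) = -60*(-1/1071) = 20/357 ≈ 0.056022)
(B(20) + k) + 2254 = ((-4 + 20) + 20/357) + 2254 = (16 + 20/357) + 2254 = 5732/357 + 2254 = 810410/357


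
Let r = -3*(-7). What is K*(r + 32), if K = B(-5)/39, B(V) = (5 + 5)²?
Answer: 5300/39 ≈ 135.90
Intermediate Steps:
B(V) = 100 (B(V) = 10² = 100)
r = 21
K = 100/39 ≈ 2.5641
K*(r + 32) = 100*(21 + 32)/39 = (100/39)*53 = 5300/39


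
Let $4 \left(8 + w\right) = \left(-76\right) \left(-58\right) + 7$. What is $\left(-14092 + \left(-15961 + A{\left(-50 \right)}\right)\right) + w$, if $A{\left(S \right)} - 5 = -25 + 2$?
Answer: $- \frac{115901}{4} \approx -28975.0$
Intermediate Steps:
$A{\left(S \right)} = -18$ ($A{\left(S \right)} = 5 + \left(-25 + 2\right) = 5 - 23 = -18$)
$w = \frac{4383}{4}$ ($w = -8 + \frac{\left(-76\right) \left(-58\right) + 7}{4} = -8 + \frac{4408 + 7}{4} = -8 + \frac{1}{4} \cdot 4415 = -8 + \frac{4415}{4} = \frac{4383}{4} \approx 1095.8$)
$\left(-14092 + \left(-15961 + A{\left(-50 \right)}\right)\right) + w = \left(-14092 - 15979\right) + \frac{4383}{4} = -30071 + \frac{4383}{4} = - \frac{115901}{4}$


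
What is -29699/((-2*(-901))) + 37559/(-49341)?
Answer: -90179981/5230146 ≈ -17.242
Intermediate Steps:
-29699/((-2*(-901))) + 37559/(-49341) = -29699/1802 + 37559*(-1/49341) = -29699*1/1802 - 37559/49341 = -1747/106 - 37559/49341 = -90179981/5230146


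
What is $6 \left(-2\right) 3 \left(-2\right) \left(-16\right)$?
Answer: $-1152$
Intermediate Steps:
$6 \left(-2\right) 3 \left(-2\right) \left(-16\right) = 6 \left(\left(-6\right) \left(-2\right)\right) \left(-16\right) = 6 \cdot 12 \left(-16\right) = 72 \left(-16\right) = -1152$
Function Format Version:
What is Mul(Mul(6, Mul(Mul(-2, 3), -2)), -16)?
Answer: -1152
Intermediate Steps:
Mul(Mul(6, Mul(Mul(-2, 3), -2)), -16) = Mul(Mul(6, Mul(-6, -2)), -16) = Mul(Mul(6, 12), -16) = Mul(72, -16) = -1152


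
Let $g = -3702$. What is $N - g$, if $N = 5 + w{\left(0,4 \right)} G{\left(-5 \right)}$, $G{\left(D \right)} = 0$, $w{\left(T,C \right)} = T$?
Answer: $3707$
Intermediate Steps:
$N = 5$ ($N = 5 + 0 \cdot 0 = 5 + 0 = 5$)
$N - g = 5 - -3702 = 5 + 3702 = 3707$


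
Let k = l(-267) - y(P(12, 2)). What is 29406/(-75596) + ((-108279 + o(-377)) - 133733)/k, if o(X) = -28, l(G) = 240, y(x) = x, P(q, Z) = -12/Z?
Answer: -1525374143/1549718 ≈ -984.29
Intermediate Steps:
k = 246 (k = 240 - (-12)/2 = 240 - 1*(-6) = 240 + 6 = 246)
29406/(-75596) + ((-108279 + o(-377)) - 133733)/k = 29406/(-75596) + ((-108279 - 28) - 133733)/246 = 29406*(-1/75596) + (-108307 - 133733)*(1/246) = -14703/37798 - 242040*1/246 = -14703/37798 - 40340/41 = -1525374143/1549718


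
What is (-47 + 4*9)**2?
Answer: 121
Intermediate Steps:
(-47 + 4*9)**2 = (-47 + 36)**2 = (-11)**2 = 121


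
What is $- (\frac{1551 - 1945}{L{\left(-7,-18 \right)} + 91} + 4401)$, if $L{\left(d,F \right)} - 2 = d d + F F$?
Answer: $- \frac{1025236}{233} \approx -4400.2$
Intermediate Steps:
$L{\left(d,F \right)} = 2 + F^{2} + d^{2}$ ($L{\left(d,F \right)} = 2 + \left(d d + F F\right) = 2 + \left(d^{2} + F^{2}\right) = 2 + \left(F^{2} + d^{2}\right) = 2 + F^{2} + d^{2}$)
$- (\frac{1551 - 1945}{L{\left(-7,-18 \right)} + 91} + 4401) = - (\frac{1551 - 1945}{\left(2 + \left(-18\right)^{2} + \left(-7\right)^{2}\right) + 91} + 4401) = - (- \frac{394}{\left(2 + 324 + 49\right) + 91} + 4401) = - (- \frac{394}{375 + 91} + 4401) = - (- \frac{394}{466} + 4401) = - (\left(-394\right) \frac{1}{466} + 4401) = - (- \frac{197}{233} + 4401) = \left(-1\right) \frac{1025236}{233} = - \frac{1025236}{233}$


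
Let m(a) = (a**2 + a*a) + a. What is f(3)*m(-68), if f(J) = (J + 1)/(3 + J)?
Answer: 6120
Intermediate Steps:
m(a) = a + 2*a**2 (m(a) = (a**2 + a**2) + a = 2*a**2 + a = a + 2*a**2)
f(J) = (1 + J)/(3 + J)
f(3)*m(-68) = ((1 + 3)/(3 + 3))*(-68*(1 + 2*(-68))) = (4/6)*(-68*(1 - 136)) = ((1/6)*4)*(-68*(-135)) = (2/3)*9180 = 6120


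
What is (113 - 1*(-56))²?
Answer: 28561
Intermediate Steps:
(113 - 1*(-56))² = (113 + 56)² = 169² = 28561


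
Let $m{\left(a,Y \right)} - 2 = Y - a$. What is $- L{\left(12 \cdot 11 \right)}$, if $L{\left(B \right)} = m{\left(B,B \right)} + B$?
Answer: $-134$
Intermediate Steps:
$m{\left(a,Y \right)} = 2 + Y - a$ ($m{\left(a,Y \right)} = 2 + \left(Y - a\right) = 2 + Y - a$)
$L{\left(B \right)} = 2 + B$ ($L{\left(B \right)} = \left(2 + B - B\right) + B = 2 + B$)
$- L{\left(12 \cdot 11 \right)} = - (2 + 12 \cdot 11) = - (2 + 132) = \left(-1\right) 134 = -134$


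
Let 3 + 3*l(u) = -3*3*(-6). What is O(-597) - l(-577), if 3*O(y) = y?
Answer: -216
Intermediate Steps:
O(y) = y/3
l(u) = 17 (l(u) = -1 + (-3*3*(-6))/3 = -1 + (-9*(-6))/3 = -1 + (1/3)*54 = -1 + 18 = 17)
O(-597) - l(-577) = (1/3)*(-597) - 1*17 = -199 - 17 = -216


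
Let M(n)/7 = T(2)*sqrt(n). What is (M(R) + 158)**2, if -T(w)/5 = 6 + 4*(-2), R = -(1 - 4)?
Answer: 39664 + 22120*sqrt(3) ≈ 77977.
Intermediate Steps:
R = 3 (R = -1*(-3) = 3)
T(w) = 10 (T(w) = -5*(6 + 4*(-2)) = -5*(6 - 8) = -5*(-2) = 10)
M(n) = 70*sqrt(n) (M(n) = 7*(10*sqrt(n)) = 70*sqrt(n))
(M(R) + 158)**2 = (70*sqrt(3) + 158)**2 = (158 + 70*sqrt(3))**2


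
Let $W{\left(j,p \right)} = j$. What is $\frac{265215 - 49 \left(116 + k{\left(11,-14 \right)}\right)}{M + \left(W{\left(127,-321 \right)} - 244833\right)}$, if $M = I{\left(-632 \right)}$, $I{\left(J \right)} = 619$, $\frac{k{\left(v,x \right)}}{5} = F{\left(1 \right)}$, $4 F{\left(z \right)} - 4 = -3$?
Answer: $- \frac{1037879}{976348} \approx -1.063$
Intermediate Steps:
$F{\left(z \right)} = \frac{1}{4}$ ($F{\left(z \right)} = 1 + \frac{1}{4} \left(-3\right) = 1 - \frac{3}{4} = \frac{1}{4}$)
$k{\left(v,x \right)} = \frac{5}{4}$ ($k{\left(v,x \right)} = 5 \cdot \frac{1}{4} = \frac{5}{4}$)
$M = 619$
$\frac{265215 - 49 \left(116 + k{\left(11,-14 \right)}\right)}{M + \left(W{\left(127,-321 \right)} - 244833\right)} = \frac{265215 - 49 \left(116 + \frac{5}{4}\right)}{619 + \left(127 - 244833\right)} = \frac{265215 - \frac{22981}{4}}{619 - 244706} = \frac{265215 - \frac{22981}{4}}{-244087} = \frac{1037879}{4} \left(- \frac{1}{244087}\right) = - \frac{1037879}{976348}$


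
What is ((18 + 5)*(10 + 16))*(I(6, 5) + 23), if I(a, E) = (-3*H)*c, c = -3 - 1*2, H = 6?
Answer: 67574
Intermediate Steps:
c = -5 (c = -3 - 2 = -5)
I(a, E) = 90 (I(a, E) = -3*6*(-5) = -18*(-5) = 90)
((18 + 5)*(10 + 16))*(I(6, 5) + 23) = ((18 + 5)*(10 + 16))*(90 + 23) = (23*26)*113 = 598*113 = 67574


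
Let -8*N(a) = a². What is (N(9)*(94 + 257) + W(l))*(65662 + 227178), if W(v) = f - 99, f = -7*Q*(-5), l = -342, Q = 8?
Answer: -987712715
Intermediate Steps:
f = 280 (f = -7*8*(-5) = -56*(-5) = 280)
N(a) = -a²/8
W(v) = 181 (W(v) = 280 - 99 = 181)
(N(9)*(94 + 257) + W(l))*(65662 + 227178) = ((-⅛*9²)*(94 + 257) + 181)*(65662 + 227178) = (-⅛*81*351 + 181)*292840 = (-81/8*351 + 181)*292840 = (-28431/8 + 181)*292840 = -26983/8*292840 = -987712715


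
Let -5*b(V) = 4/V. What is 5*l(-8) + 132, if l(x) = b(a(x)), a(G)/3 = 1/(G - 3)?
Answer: 440/3 ≈ 146.67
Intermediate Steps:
a(G) = 3/(-3 + G) (a(G) = 3/(G - 3) = 3/(-3 + G))
b(V) = -4/(5*V)
l(x) = ⅘ - 4*x/15 (l(x) = -(-⅘ + 4*x/15) = -4*(-1 + x/3)/5 = ⅘ - 4*x/15)
5*l(-8) + 132 = 5*(⅘ - 4/15*(-8)) + 132 = 5*(⅘ + 32/15) + 132 = 5*(44/15) + 132 = 44/3 + 132 = 440/3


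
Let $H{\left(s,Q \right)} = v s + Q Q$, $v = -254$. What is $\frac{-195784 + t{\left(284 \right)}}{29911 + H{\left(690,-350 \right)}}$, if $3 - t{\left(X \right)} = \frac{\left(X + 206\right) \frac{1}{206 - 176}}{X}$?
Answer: $\frac{166805461}{19467348} \approx 8.5685$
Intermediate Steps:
$H{\left(s,Q \right)} = Q^{2} - 254 s$ ($H{\left(s,Q \right)} = - 254 s + Q Q = - 254 s + Q^{2} = Q^{2} - 254 s$)
$t{\left(X \right)} = 3 - \frac{\frac{103}{15} + \frac{X}{30}}{X}$ ($t{\left(X \right)} = 3 - \frac{\left(X + 206\right) \frac{1}{206 - 176}}{X} = 3 - \frac{\left(206 + X\right) \frac{1}{30}}{X} = 3 - \frac{\frac{103}{15} + \frac{X}{30}}{X}$)
$\frac{-195784 + t{\left(284 \right)}}{29911 + H{\left(690,-350 \right)}} = \frac{-195784 + \frac{-206 + 89 \cdot 284}{30 \cdot 284}}{29911 + \left(\left(-350\right)^{2} - 175260\right)} = \frac{-195784 + \frac{1}{30} \cdot \frac{1}{284} \left(-206 + 25276\right)}{29911 + \left(122500 - 175260\right)} = \frac{-195784 + \frac{1}{30} \cdot \frac{1}{284} \cdot 25070}{29911 - 52760} = \frac{-195784 + \frac{2507}{852}}{-22849} = \left(- \frac{166805461}{852}\right) \left(- \frac{1}{22849}\right) = \frac{166805461}{19467348}$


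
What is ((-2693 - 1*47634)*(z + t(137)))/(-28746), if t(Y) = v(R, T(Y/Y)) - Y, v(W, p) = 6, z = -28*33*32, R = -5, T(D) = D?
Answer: -1494661573/28746 ≈ -51995.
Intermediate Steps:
z = -29568 (z = -924*32 = -29568)
t(Y) = 6 - Y
((-2693 - 1*47634)*(z + t(137)))/(-28746) = ((-2693 - 1*47634)*(-29568 + (6 - 1*137)))/(-28746) = ((-2693 - 47634)*(-29568 + (6 - 137)))*(-1/28746) = -50327*(-29568 - 131)*(-1/28746) = -50327*(-29699)*(-1/28746) = 1494661573*(-1/28746) = -1494661573/28746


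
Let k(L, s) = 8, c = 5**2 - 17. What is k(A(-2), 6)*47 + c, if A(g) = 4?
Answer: 384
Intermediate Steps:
c = 8 (c = 25 - 17 = 8)
k(A(-2), 6)*47 + c = 8*47 + 8 = 376 + 8 = 384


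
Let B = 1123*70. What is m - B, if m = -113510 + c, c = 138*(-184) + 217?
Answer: -217295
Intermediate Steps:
c = -25175 (c = -25392 + 217 = -25175)
B = 78610
m = -138685 (m = -113510 - 25175 = -138685)
m - B = -138685 - 1*78610 = -138685 - 78610 = -217295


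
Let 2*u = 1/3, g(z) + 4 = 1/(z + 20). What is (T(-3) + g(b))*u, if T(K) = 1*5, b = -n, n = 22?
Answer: 1/12 ≈ 0.083333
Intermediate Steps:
b = -22 (b = -1*22 = -22)
g(z) = -4 + 1/(20 + z) (g(z) = -4 + 1/(z + 20) = -4 + 1/(20 + z))
T(K) = 5
u = ⅙ (u = (½)/3 = (½)*(⅓) = ⅙ ≈ 0.16667)
(T(-3) + g(b))*u = (5 + (-79 - 4*(-22))/(20 - 22))*(⅙) = (5 + (-79 + 88)/(-2))*(⅙) = (5 - ½*9)*(⅙) = (5 - 9/2)*(⅙) = (½)*(⅙) = 1/12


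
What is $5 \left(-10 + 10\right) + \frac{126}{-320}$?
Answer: $- \frac{63}{160} \approx -0.39375$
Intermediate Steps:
$5 \left(-10 + 10\right) + \frac{126}{-320} = 5 \cdot 0 + 126 \left(- \frac{1}{320}\right) = 0 - \frac{63}{160} = - \frac{63}{160}$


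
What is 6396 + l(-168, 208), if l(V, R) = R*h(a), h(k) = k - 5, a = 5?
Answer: 6396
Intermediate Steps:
h(k) = -5 + k
l(V, R) = 0 (l(V, R) = R*(-5 + 5) = R*0 = 0)
6396 + l(-168, 208) = 6396 + 0 = 6396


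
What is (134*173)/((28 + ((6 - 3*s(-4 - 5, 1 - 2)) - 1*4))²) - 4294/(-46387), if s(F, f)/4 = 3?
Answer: 537749009/834966 ≈ 644.04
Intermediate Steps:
s(F, f) = 12 (s(F, f) = 4*3 = 12)
(134*173)/((28 + ((6 - 3*s(-4 - 5, 1 - 2)) - 1*4))²) - 4294/(-46387) = (134*173)/((28 + ((6 - 3*12) - 1*4))²) - 4294/(-46387) = 23182/((28 + ((6 - 36) - 4))²) - 4294*(-1/46387) = 23182/((28 + (-30 - 4))²) + 4294/46387 = 23182/((28 - 34)²) + 4294/46387 = 23182/((-6)²) + 4294/46387 = 23182/36 + 4294/46387 = 23182*(1/36) + 4294/46387 = 11591/18 + 4294/46387 = 537749009/834966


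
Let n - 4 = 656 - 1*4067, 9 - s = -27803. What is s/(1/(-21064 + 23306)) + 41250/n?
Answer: 212441753878/3407 ≈ 6.2354e+7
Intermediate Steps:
s = 27812 (s = 9 - 1*(-27803) = 9 + 27803 = 27812)
n = -3407 (n = 4 + (656 - 1*4067) = 4 + (656 - 4067) = 4 - 3411 = -3407)
s/(1/(-21064 + 23306)) + 41250/n = 27812/(1/(-21064 + 23306)) + 41250/(-3407) = 27812/(1/2242) + 41250*(-1/3407) = 27812/(1/2242) - 41250/3407 = 27812*2242 - 41250/3407 = 62354504 - 41250/3407 = 212441753878/3407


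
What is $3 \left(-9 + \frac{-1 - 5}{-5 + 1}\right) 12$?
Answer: $-270$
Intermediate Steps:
$3 \left(-9 + \frac{-1 - 5}{-5 + 1}\right) 12 = 3 \left(-9 - \frac{6}{-4}\right) 12 = 3 \left(-9 - - \frac{3}{2}\right) 12 = 3 \left(-9 + \frac{3}{2}\right) 12 = 3 \left(- \frac{15}{2}\right) 12 = \left(- \frac{45}{2}\right) 12 = -270$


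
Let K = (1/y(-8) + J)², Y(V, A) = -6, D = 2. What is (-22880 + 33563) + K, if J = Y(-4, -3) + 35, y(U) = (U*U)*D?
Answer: 188816641/16384 ≈ 11524.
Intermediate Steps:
y(U) = 2*U² (y(U) = (U*U)*2 = U²*2 = 2*U²)
J = 29 (J = -6 + 35 = 29)
K = 13786369/16384 (K = (1/(2*(-8)²) + 29)² = (1/(2*64) + 29)² = (1/128 + 29)² = (3713/128)² = 13786369/16384 ≈ 841.45)
(-22880 + 33563) + K = (-22880 + 33563) + 13786369/16384 = 10683 + 13786369/16384 = 188816641/16384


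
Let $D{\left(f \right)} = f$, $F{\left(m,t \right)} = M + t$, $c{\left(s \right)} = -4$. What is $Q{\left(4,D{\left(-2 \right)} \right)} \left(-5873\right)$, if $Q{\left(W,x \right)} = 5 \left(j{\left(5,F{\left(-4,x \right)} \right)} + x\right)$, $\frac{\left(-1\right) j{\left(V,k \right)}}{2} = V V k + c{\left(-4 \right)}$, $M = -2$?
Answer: $-6049190$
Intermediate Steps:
$F{\left(m,t \right)} = -2 + t$
$j{\left(V,k \right)} = 8 - 2 k V^{2}$ ($j{\left(V,k \right)} = - 2 \left(V V k - 4\right) = - 2 \left(V^{2} k - 4\right) = - 2 \left(k V^{2} - 4\right) = - 2 \left(-4 + k V^{2}\right) = 8 - 2 k V^{2}$)
$Q{\left(W,x \right)} = 540 - 245 x$ ($Q{\left(W,x \right)} = 5 \left(\left(8 - 2 \left(-2 + x\right) 5^{2}\right) + x\right) = 5 \left(\left(8 - 2 \left(-2 + x\right) 25\right) + x\right) = 5 \left(\left(8 - \left(-100 + 50 x\right)\right) + x\right) = 5 \left(\left(108 - 50 x\right) + x\right) = 5 \left(108 - 49 x\right) = 540 - 245 x$)
$Q{\left(4,D{\left(-2 \right)} \right)} \left(-5873\right) = \left(540 - -490\right) \left(-5873\right) = \left(540 + 490\right) \left(-5873\right) = 1030 \left(-5873\right) = -6049190$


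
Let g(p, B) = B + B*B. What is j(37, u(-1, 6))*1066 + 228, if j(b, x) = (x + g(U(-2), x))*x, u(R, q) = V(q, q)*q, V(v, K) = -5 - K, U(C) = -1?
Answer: -297183516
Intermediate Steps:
g(p, B) = B + B**2
u(R, q) = q*(-5 - q) (u(R, q) = (-5 - q)*q = q*(-5 - q))
j(b, x) = x*(x + x*(1 + x)) (j(b, x) = (x + x*(1 + x))*x = x*(x + x*(1 + x)))
j(37, u(-1, 6))*1066 + 228 = ((-1*6*(5 + 6))**2*(2 - 1*6*(5 + 6)))*1066 + 228 = ((-1*6*11)**2*(2 - 1*6*11))*1066 + 228 = ((-66)**2*(2 - 66))*1066 + 228 = (4356*(-64))*1066 + 228 = -278784*1066 + 228 = -297183744 + 228 = -297183516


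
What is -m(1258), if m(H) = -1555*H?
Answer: 1956190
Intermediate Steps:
-m(1258) = -(-1555)*1258 = -1*(-1956190) = 1956190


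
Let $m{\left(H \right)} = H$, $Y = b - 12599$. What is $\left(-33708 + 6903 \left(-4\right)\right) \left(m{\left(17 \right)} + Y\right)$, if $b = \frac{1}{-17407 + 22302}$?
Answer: $\frac{755326134696}{979} \approx 7.7153 \cdot 10^{8}$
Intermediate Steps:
$b = \frac{1}{4895} \approx 0.00020429$
$Y = - \frac{61672104}{4895}$ ($Y = \frac{1}{4895} - 12599 = - \frac{61672104}{4895} \approx -12599.0$)
$\left(-33708 + 6903 \left(-4\right)\right) \left(m{\left(17 \right)} + Y\right) = \left(-33708 + 6903 \left(-4\right)\right) \left(17 - \frac{61672104}{4895}\right) = \left(-33708 - 27612\right) \left(- \frac{61588889}{4895}\right) = \left(-61320\right) \left(- \frac{61588889}{4895}\right) = \frac{755326134696}{979}$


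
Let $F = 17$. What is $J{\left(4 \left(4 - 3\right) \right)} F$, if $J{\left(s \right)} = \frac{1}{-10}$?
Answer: $- \frac{17}{10} \approx -1.7$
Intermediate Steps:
$J{\left(s \right)} = - \frac{1}{10}$
$J{\left(4 \left(4 - 3\right) \right)} F = \left(- \frac{1}{10}\right) 17 = - \frac{17}{10}$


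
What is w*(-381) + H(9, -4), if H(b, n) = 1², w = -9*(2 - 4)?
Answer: -6857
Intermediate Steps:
w = 18 (w = -9*(-2) = 18)
H(b, n) = 1
w*(-381) + H(9, -4) = 18*(-381) + 1 = -6858 + 1 = -6857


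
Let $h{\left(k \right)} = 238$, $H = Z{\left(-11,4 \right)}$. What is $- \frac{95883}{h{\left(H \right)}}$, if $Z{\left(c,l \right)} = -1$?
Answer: $- \frac{95883}{238} \approx -402.87$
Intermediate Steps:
$H = -1$
$- \frac{95883}{h{\left(H \right)}} = - \frac{95883}{238}$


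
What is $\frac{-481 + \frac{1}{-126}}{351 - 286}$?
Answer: $- \frac{60607}{8190} \approx -7.4001$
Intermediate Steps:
$\frac{-481 + \frac{1}{-126}}{351 - 286} = \frac{-481 - \frac{1}{126}}{65} = \left(- \frac{60607}{126}\right) \frac{1}{65} = - \frac{60607}{8190}$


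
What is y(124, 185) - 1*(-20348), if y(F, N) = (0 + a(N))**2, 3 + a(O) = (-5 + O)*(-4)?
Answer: 543077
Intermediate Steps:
a(O) = 17 - 4*O (a(O) = -3 + (-5 + O)*(-4) = -3 + (20 - 4*O) = 17 - 4*O)
y(F, N) = (17 - 4*N)**2 (y(F, N) = (0 + (17 - 4*N))**2 = (17 - 4*N)**2)
y(124, 185) - 1*(-20348) = (-17 + 4*185)**2 - 1*(-20348) = (-17 + 740)**2 + 20348 = 723**2 + 20348 = 522729 + 20348 = 543077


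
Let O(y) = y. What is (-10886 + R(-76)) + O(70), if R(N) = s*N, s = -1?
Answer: -10740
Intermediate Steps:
R(N) = -N
(-10886 + R(-76)) + O(70) = (-10886 - 1*(-76)) + 70 = (-10886 + 76) + 70 = -10810 + 70 = -10740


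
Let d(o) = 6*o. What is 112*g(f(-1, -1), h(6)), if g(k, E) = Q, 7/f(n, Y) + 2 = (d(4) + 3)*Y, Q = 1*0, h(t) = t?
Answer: 0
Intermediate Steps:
Q = 0
f(n, Y) = 7/(-2 + 27*Y) (f(n, Y) = 7/(-2 + (6*4 + 3)*Y) = 7/(-2 + (24 + 3)*Y) = 7/(-2 + 27*Y))
g(k, E) = 0
112*g(f(-1, -1), h(6)) = 112*0 = 0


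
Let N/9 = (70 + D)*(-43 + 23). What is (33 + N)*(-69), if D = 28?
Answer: 1214883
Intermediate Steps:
N = -17640 (N = 9*((70 + 28)*(-43 + 23)) = 9*(98*(-20)) = 9*(-1960) = -17640)
(33 + N)*(-69) = (33 - 17640)*(-69) = -17607*(-69) = 1214883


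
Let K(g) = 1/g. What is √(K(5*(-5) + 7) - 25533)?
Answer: I*√919190/6 ≈ 159.79*I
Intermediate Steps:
√(K(5*(-5) + 7) - 25533) = √(1/(5*(-5) + 7) - 25533) = √(1/(-25 + 7) - 25533) = √(1/(-18) - 25533) = √(-1/18 - 25533) = √(-459595/18) = I*√919190/6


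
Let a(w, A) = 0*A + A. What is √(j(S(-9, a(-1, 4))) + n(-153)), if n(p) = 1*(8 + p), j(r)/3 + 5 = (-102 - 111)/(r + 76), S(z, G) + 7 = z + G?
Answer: I*√10879/8 ≈ 13.038*I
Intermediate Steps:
a(w, A) = A (a(w, A) = 0 + A = A)
S(z, G) = -7 + G + z (S(z, G) = -7 + (z + G) = -7 + (G + z) = -7 + G + z)
j(r) = -15 - 639/(76 + r) (j(r) = -15 + 3*((-102 - 111)/(r + 76)) = -15 + 3*(-213/(76 + r)) = -15 - 639/(76 + r))
n(p) = 8 + p
√(j(S(-9, a(-1, 4))) + n(-153)) = √(3*(-593 - 5*(-7 + 4 - 9))/(76 + (-7 + 4 - 9)) + (8 - 153)) = √(3*(-593 - 5*(-12))/(76 - 12) - 145) = √(3*(-593 + 60)/64 - 145) = √(3*(1/64)*(-533) - 145) = √(-1599/64 - 145) = √(-10879/64) = I*√10879/8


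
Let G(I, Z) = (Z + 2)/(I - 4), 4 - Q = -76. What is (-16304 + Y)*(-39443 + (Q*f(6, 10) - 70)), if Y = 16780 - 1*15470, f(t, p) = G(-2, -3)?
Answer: 592258002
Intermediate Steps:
Q = 80 (Q = 4 - 1*(-76) = 4 + 76 = 80)
G(I, Z) = (2 + Z)/(-4 + I)
f(t, p) = ⅙ (f(t, p) = (2 - 3)/(-4 - 2) = -1/(-6) = -⅙*(-1) = ⅙)
Y = 1310 (Y = 16780 - 15470 = 1310)
(-16304 + Y)*(-39443 + (Q*f(6, 10) - 70)) = (-16304 + 1310)*(-39443 + (80*(⅙) - 70)) = -14994*(-39443 + (40/3 - 70)) = -14994*(-39443 - 170/3) = -14994*(-118499/3) = 592258002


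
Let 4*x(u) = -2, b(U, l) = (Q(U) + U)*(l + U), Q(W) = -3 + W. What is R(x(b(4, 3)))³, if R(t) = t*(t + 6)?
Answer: -1331/64 ≈ -20.797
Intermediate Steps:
b(U, l) = (-3 + 2*U)*(U + l) (b(U, l) = ((-3 + U) + U)*(l + U) = (-3 + 2*U)*(U + l))
x(u) = -½ (x(u) = (¼)*(-2) = -½)
R(t) = t*(6 + t)
R(x(b(4, 3)))³ = (-(6 - ½)/2)³ = (-½*11/2)³ = (-11/4)³ = -1331/64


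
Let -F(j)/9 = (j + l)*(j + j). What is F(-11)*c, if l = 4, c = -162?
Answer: 224532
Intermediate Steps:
F(j) = -18*j*(4 + j) (F(j) = -9*(j + 4)*(j + j) = -9*(4 + j)*2*j = -18*j*(4 + j))
F(-11)*c = -18*(-11)*(4 - 11)*(-162) = -18*(-11)*(-7)*(-162) = -1386*(-162) = 224532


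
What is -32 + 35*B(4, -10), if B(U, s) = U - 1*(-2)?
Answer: 178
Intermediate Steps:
B(U, s) = 2 + U (B(U, s) = U + 2 = 2 + U)
-32 + 35*B(4, -10) = -32 + 35*(2 + 4) = -32 + 35*6 = -32 + 210 = 178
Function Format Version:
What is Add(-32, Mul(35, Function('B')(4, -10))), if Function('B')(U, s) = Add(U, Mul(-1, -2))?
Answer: 178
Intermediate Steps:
Function('B')(U, s) = Add(2, U) (Function('B')(U, s) = Add(U, 2) = Add(2, U))
Add(-32, Mul(35, Function('B')(4, -10))) = Add(-32, Mul(35, Add(2, 4))) = Add(-32, Mul(35, 6)) = Add(-32, 210) = 178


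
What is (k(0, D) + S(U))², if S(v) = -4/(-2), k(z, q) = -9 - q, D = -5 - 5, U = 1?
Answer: 9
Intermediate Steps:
D = -10
S(v) = 2 (S(v) = -4*(-½) = 2)
(k(0, D) + S(U))² = ((-9 - 1*(-10)) + 2)² = ((-9 + 10) + 2)² = (1 + 2)² = 3² = 9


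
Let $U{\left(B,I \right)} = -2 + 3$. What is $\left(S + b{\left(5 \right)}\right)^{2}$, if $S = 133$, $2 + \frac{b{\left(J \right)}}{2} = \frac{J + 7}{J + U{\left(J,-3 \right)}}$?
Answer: $17689$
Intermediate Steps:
$U{\left(B,I \right)} = 1$
$b{\left(J \right)} = -4 + \frac{2 \left(7 + J\right)}{1 + J}$ ($b{\left(J \right)} = -4 + 2 \frac{J + 7}{J + 1} = -4 + 2 \frac{7 + J}{1 + J} = -4 + \frac{2 \left(7 + J\right)}{1 + J}$)
$\left(S + b{\left(5 \right)}\right)^{2} = \left(133 + \frac{2 \left(5 - 5\right)}{1 + 5}\right)^{2} = \left(133 + \frac{2 \left(5 - 5\right)}{6}\right)^{2} = \left(133 + 2 \cdot \frac{1}{6} \cdot 0\right)^{2} = \left(133 + 0\right)^{2} = 133^{2} = 17689$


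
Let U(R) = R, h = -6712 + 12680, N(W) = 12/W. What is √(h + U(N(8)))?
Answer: √23878/2 ≈ 77.263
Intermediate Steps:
h = 5968
√(h + U(N(8))) = √(5968 + 12/8) = √(5968 + 12*(⅛)) = √(5968 + 3/2) = √(11939/2) = √23878/2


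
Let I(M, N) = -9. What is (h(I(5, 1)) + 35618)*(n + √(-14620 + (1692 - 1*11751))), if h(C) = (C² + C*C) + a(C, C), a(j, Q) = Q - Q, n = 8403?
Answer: 300659340 + 35780*I*√24679 ≈ 3.0066e+8 + 5.6209e+6*I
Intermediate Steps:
a(j, Q) = 0
h(C) = 2*C² (h(C) = (C² + C*C) + 0 = (C² + C²) + 0 = 2*C² + 0 = 2*C²)
(h(I(5, 1)) + 35618)*(n + √(-14620 + (1692 - 1*11751))) = (2*(-9)² + 35618)*(8403 + √(-14620 + (1692 - 1*11751))) = (2*81 + 35618)*(8403 + √(-14620 + (1692 - 11751))) = (162 + 35618)*(8403 + √(-14620 - 10059)) = 35780*(8403 + √(-24679)) = 35780*(8403 + I*√24679) = 300659340 + 35780*I*√24679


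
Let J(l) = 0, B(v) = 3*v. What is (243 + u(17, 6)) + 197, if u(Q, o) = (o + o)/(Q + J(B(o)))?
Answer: 7492/17 ≈ 440.71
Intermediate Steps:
u(Q, o) = 2*o/Q (u(Q, o) = (o + o)/(Q + 0) = (2*o)/Q = 2*o/Q)
(243 + u(17, 6)) + 197 = (243 + 2*6/17) + 197 = (243 + 2*6*(1/17)) + 197 = (243 + 12/17) + 197 = 4143/17 + 197 = 7492/17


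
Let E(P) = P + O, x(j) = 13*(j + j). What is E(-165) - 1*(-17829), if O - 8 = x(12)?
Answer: 17984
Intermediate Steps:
x(j) = 26*j (x(j) = 13*(2*j) = 26*j)
O = 320 (O = 8 + 26*12 = 8 + 312 = 320)
E(P) = 320 + P (E(P) = P + 320 = 320 + P)
E(-165) - 1*(-17829) = (320 - 165) - 1*(-17829) = 155 + 17829 = 17984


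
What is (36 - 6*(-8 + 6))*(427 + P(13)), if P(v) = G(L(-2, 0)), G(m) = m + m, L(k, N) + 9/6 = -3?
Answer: 20064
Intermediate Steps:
L(k, N) = -9/2 (L(k, N) = -3/2 - 3 = -9/2)
G(m) = 2*m
P(v) = -9 (P(v) = 2*(-9/2) = -9)
(36 - 6*(-8 + 6))*(427 + P(13)) = (36 - 6*(-8 + 6))*(427 - 9) = (36 - 6*(-2))*418 = (36 + 12)*418 = 48*418 = 20064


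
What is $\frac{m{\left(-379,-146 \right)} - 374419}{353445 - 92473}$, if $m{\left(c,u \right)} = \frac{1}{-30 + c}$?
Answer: $- \frac{38284343}{26684387} \approx -1.4347$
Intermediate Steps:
$\frac{m{\left(-379,-146 \right)} - 374419}{353445 - 92473} = \frac{\frac{1}{-30 - 379} - 374419}{353445 - 92473} = \frac{\frac{1}{-409} - 374419}{260972} = \left(- \frac{1}{409} - 374419\right) \frac{1}{260972} = \left(- \frac{153137372}{409}\right) \frac{1}{260972} = - \frac{38284343}{26684387}$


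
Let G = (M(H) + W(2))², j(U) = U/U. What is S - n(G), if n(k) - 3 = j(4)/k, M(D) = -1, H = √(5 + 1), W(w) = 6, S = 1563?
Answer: 38999/25 ≈ 1560.0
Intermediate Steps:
H = √6 ≈ 2.4495
j(U) = 1
G = 25 (G = (-1 + 6)² = 5² = 25)
n(k) = 3 + 1/k
S - n(G) = 1563 - (3 + 1/25) = 1563 - 1*76/25 = 1563 - 76/25 = 38999/25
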